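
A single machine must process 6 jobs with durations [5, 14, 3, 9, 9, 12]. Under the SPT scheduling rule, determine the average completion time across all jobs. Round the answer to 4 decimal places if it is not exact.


Sort jobs by processing time (SPT order): [3, 5, 9, 9, 12, 14]
Compute completion times sequentially:
  Job 1: processing = 3, completes at 3
  Job 2: processing = 5, completes at 8
  Job 3: processing = 9, completes at 17
  Job 4: processing = 9, completes at 26
  Job 5: processing = 12, completes at 38
  Job 6: processing = 14, completes at 52
Sum of completion times = 144
Average completion time = 144/6 = 24.0

24.0


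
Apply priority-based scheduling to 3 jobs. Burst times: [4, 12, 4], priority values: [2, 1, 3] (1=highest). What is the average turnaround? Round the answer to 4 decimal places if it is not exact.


Sort by priority (ascending = highest first):
Order: [(1, 12), (2, 4), (3, 4)]
Completion times:
  Priority 1, burst=12, C=12
  Priority 2, burst=4, C=16
  Priority 3, burst=4, C=20
Average turnaround = 48/3 = 16.0

16.0


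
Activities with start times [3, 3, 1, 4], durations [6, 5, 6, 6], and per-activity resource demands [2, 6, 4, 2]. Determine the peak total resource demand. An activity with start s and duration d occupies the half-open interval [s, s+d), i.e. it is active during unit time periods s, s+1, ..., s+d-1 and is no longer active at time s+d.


Each activity i is active on [start_i, start_i + duration_i).
Compute total resource usage per time slot:
  t=0: active resources = [], total = 0
  t=1: active resources = [4], total = 4
  t=2: active resources = [4], total = 4
  t=3: active resources = [2, 6, 4], total = 12
  t=4: active resources = [2, 6, 4, 2], total = 14
  t=5: active resources = [2, 6, 4, 2], total = 14
  t=6: active resources = [2, 6, 4, 2], total = 14
  t=7: active resources = [2, 6, 2], total = 10
  t=8: active resources = [2, 2], total = 4
  t=9: active resources = [2], total = 2
Peak resource demand = 14

14


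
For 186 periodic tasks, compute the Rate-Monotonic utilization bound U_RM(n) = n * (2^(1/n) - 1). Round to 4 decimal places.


Compute 2^(1/186) = 1.0037335501
Subtract 1: 1.0037335501 - 1 = 0.0037335501
Multiply by n: 186 * 0.0037335501 = 0.6944403186
Round to 4 dp: 0.6944

0.6944


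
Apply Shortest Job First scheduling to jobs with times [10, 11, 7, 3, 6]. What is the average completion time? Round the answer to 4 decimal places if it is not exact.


SJF order (ascending): [3, 6, 7, 10, 11]
Completion times:
  Job 1: burst=3, C=3
  Job 2: burst=6, C=9
  Job 3: burst=7, C=16
  Job 4: burst=10, C=26
  Job 5: burst=11, C=37
Average completion = 91/5 = 18.2

18.2


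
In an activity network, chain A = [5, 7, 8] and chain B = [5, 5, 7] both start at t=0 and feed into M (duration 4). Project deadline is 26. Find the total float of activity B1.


Forward pass: ES(B1) = sum of predecessors on chain B = 0
EF = ES + duration = 0 + 5 = 5
Backward pass: LF(M) = deadline = 26; LS(M) = 26 - 4 = 22
LF(B1) = LS(M) - sum(successors on chain B) = 22 - 12 = 10
LS = LF - duration = 10 - 5 = 5
Total float = LS - ES = 5 - 0 = 5

5


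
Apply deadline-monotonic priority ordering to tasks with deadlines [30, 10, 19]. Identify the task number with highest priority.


Sort tasks by relative deadline (ascending):
  Task 2: deadline = 10
  Task 3: deadline = 19
  Task 1: deadline = 30
Priority order (highest first): [2, 3, 1]
Highest priority task = 2

2


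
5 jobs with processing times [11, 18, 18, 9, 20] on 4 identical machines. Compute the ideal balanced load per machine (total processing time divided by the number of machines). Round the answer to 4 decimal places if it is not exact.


Total processing time = 11 + 18 + 18 + 9 + 20 = 76
Number of machines = 4
Ideal balanced load = 76 / 4 = 19.0

19.0


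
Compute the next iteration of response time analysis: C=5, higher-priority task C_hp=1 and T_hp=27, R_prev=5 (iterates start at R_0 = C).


R_next = C + ceil(R_prev / T_hp) * C_hp
ceil(5 / 27) = ceil(0.1852) = 1
Interference = 1 * 1 = 1
R_next = 5 + 1 = 6

6


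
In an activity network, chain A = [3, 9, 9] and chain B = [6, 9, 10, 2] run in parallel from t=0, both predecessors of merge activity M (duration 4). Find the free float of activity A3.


ES(A3) = sum of predecessors on chain A = 12
EF(A3) = ES + duration = 12 + 9 = 21
Successor of A3 is M. ES(M) = max(sum(A), sum(B)) = max(21, 27) = 27
Free float = ES(successor) - EF(current) = 27 - 21 = 6

6


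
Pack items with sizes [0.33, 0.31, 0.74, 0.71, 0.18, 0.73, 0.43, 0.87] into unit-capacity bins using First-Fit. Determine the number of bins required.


Place items sequentially using First-Fit:
  Item 0.33 -> new Bin 1
  Item 0.31 -> Bin 1 (now 0.64)
  Item 0.74 -> new Bin 2
  Item 0.71 -> new Bin 3
  Item 0.18 -> Bin 1 (now 0.82)
  Item 0.73 -> new Bin 4
  Item 0.43 -> new Bin 5
  Item 0.87 -> new Bin 6
Total bins used = 6

6


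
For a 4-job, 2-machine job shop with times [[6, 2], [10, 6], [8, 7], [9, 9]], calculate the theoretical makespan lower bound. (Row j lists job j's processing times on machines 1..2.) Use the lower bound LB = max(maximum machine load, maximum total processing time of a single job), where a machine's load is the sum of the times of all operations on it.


Machine loads:
  Machine 1: 6 + 10 + 8 + 9 = 33
  Machine 2: 2 + 6 + 7 + 9 = 24
Max machine load = 33
Job totals:
  Job 1: 8
  Job 2: 16
  Job 3: 15
  Job 4: 18
Max job total = 18
Lower bound = max(33, 18) = 33

33


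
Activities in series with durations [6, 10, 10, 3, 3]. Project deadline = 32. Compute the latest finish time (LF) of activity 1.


LF(activity 1) = deadline - sum of successor durations
Successors: activities 2 through 5 with durations [10, 10, 3, 3]
Sum of successor durations = 26
LF = 32 - 26 = 6

6


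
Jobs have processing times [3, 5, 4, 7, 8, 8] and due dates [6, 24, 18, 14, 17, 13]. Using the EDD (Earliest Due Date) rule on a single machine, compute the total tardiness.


Sort by due date (EDD order): [(3, 6), (8, 13), (7, 14), (8, 17), (4, 18), (5, 24)]
Compute completion times and tardiness:
  Job 1: p=3, d=6, C=3, tardiness=max(0,3-6)=0
  Job 2: p=8, d=13, C=11, tardiness=max(0,11-13)=0
  Job 3: p=7, d=14, C=18, tardiness=max(0,18-14)=4
  Job 4: p=8, d=17, C=26, tardiness=max(0,26-17)=9
  Job 5: p=4, d=18, C=30, tardiness=max(0,30-18)=12
  Job 6: p=5, d=24, C=35, tardiness=max(0,35-24)=11
Total tardiness = 36

36


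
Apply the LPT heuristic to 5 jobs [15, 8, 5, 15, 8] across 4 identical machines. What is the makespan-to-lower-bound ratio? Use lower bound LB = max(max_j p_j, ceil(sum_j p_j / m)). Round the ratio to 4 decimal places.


LPT order: [15, 15, 8, 8, 5]
Machine loads after assignment: [15, 15, 13, 8]
LPT makespan = 15
Lower bound = max(max_job, ceil(total/4)) = max(15, 13) = 15
Ratio = 15 / 15 = 1.0

1.0


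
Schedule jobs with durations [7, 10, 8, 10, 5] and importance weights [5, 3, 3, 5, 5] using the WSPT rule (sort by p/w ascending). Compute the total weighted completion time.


Compute p/w ratios and sort ascending (WSPT): [(5, 5), (7, 5), (10, 5), (8, 3), (10, 3)]
Compute weighted completion times:
  Job (p=5,w=5): C=5, w*C=5*5=25
  Job (p=7,w=5): C=12, w*C=5*12=60
  Job (p=10,w=5): C=22, w*C=5*22=110
  Job (p=8,w=3): C=30, w*C=3*30=90
  Job (p=10,w=3): C=40, w*C=3*40=120
Total weighted completion time = 405

405


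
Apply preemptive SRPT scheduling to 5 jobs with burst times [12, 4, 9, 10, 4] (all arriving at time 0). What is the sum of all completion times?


Since all jobs arrive at t=0, SRPT equals SPT ordering.
SPT order: [4, 4, 9, 10, 12]
Completion times:
  Job 1: p=4, C=4
  Job 2: p=4, C=8
  Job 3: p=9, C=17
  Job 4: p=10, C=27
  Job 5: p=12, C=39
Total completion time = 4 + 8 + 17 + 27 + 39 = 95

95


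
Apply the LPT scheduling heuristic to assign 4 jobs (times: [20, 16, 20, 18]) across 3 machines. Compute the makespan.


Sort jobs in decreasing order (LPT): [20, 20, 18, 16]
Assign each job to the least loaded machine:
  Machine 1: jobs [20], load = 20
  Machine 2: jobs [20], load = 20
  Machine 3: jobs [18, 16], load = 34
Makespan = max load = 34

34


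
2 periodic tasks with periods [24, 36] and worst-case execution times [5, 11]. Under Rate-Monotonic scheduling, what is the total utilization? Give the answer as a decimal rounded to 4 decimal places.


Compute individual utilizations (exact fractions):
  Task 1: C/T = 5/24 (approx. 0.2083)
  Task 2: C/T = 11/36 (approx. 0.3056)
Total utilization U = 5/24 + 11/36 = 37/72
Rounded to 4 decimal places: U = 0.5139
RM (Liu & Layland) bound for 2 tasks = 0.828427; compare with U = 37/72 (approx. 0.513889)
U <= bound, so schedulable by RM sufficient condition.

0.5139


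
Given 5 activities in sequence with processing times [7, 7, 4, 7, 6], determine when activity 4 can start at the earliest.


Activity 4 starts after activities 1 through 3 complete.
Predecessor durations: [7, 7, 4]
ES = 7 + 7 + 4 = 18

18


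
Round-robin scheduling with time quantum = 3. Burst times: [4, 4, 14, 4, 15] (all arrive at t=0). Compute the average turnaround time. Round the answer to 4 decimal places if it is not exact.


Time quantum = 3
Execution trace:
  J1 runs 3 units, time = 3
  J2 runs 3 units, time = 6
  J3 runs 3 units, time = 9
  J4 runs 3 units, time = 12
  J5 runs 3 units, time = 15
  J1 runs 1 units, time = 16
  J2 runs 1 units, time = 17
  J3 runs 3 units, time = 20
  J4 runs 1 units, time = 21
  J5 runs 3 units, time = 24
  J3 runs 3 units, time = 27
  J5 runs 3 units, time = 30
  J3 runs 3 units, time = 33
  J5 runs 3 units, time = 36
  J3 runs 2 units, time = 38
  J5 runs 3 units, time = 41
Finish times: [16, 17, 38, 21, 41]
Average turnaround = 133/5 = 26.6

26.6


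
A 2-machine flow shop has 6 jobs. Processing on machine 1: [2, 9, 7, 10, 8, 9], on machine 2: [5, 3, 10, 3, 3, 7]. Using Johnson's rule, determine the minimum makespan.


Apply Johnson's rule:
  Group 1 (a <= b): [(1, 2, 5), (3, 7, 10)]
  Group 2 (a > b): [(6, 9, 7), (2, 9, 3), (4, 10, 3), (5, 8, 3)]
Optimal job order: [1, 3, 6, 2, 4, 5]
Schedule:
  Job 1: M1 done at 2, M2 done at 7
  Job 3: M1 done at 9, M2 done at 19
  Job 6: M1 done at 18, M2 done at 26
  Job 2: M1 done at 27, M2 done at 30
  Job 4: M1 done at 37, M2 done at 40
  Job 5: M1 done at 45, M2 done at 48
Makespan = 48

48


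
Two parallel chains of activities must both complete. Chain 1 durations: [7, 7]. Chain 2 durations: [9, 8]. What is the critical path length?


Path A total = 7 + 7 = 14
Path B total = 9 + 8 = 17
Critical path = longest path = max(14, 17) = 17

17


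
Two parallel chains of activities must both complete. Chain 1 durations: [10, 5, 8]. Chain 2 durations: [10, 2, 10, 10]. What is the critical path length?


Path A total = 10 + 5 + 8 = 23
Path B total = 10 + 2 + 10 + 10 = 32
Critical path = longest path = max(23, 32) = 32

32


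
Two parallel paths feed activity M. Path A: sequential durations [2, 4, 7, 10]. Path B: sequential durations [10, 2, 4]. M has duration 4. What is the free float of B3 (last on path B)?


ES(B3) = sum of predecessors on chain B = 12
EF(B3) = ES + duration = 12 + 4 = 16
Successor of B3 is M. ES(M) = max(sum(A), sum(B)) = max(23, 16) = 23
Free float = ES(successor) - EF(current) = 23 - 16 = 7

7


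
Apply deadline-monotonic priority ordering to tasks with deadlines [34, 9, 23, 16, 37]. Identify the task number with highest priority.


Sort tasks by relative deadline (ascending):
  Task 2: deadline = 9
  Task 4: deadline = 16
  Task 3: deadline = 23
  Task 1: deadline = 34
  Task 5: deadline = 37
Priority order (highest first): [2, 4, 3, 1, 5]
Highest priority task = 2

2


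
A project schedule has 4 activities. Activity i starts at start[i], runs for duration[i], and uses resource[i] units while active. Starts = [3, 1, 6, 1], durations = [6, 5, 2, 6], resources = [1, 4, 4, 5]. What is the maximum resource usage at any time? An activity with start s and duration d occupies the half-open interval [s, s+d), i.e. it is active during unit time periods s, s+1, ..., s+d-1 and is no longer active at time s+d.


Each activity i is active on [start_i, start_i + duration_i).
Compute total resource usage per time slot:
  t=0: active resources = [], total = 0
  t=1: active resources = [4, 5], total = 9
  t=2: active resources = [4, 5], total = 9
  t=3: active resources = [1, 4, 5], total = 10
  t=4: active resources = [1, 4, 5], total = 10
  t=5: active resources = [1, 4, 5], total = 10
  t=6: active resources = [1, 4, 5], total = 10
  t=7: active resources = [1, 4], total = 5
  t=8: active resources = [1], total = 1
Peak resource demand = 10

10


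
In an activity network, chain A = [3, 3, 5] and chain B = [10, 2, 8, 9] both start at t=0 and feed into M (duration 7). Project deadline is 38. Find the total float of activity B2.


Forward pass: ES(B2) = sum of predecessors on chain B = 10
EF = ES + duration = 10 + 2 = 12
Backward pass: LF(M) = deadline = 38; LS(M) = 38 - 7 = 31
LF(B2) = LS(M) - sum(successors on chain B) = 31 - 17 = 14
LS = LF - duration = 14 - 2 = 12
Total float = LS - ES = 12 - 10 = 2

2


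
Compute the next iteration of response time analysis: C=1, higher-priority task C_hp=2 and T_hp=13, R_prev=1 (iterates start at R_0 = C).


R_next = C + ceil(R_prev / T_hp) * C_hp
ceil(1 / 13) = ceil(0.0769) = 1
Interference = 1 * 2 = 2
R_next = 1 + 2 = 3

3


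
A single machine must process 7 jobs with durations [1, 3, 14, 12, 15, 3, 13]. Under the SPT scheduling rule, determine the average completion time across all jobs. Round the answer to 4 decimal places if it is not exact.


Sort jobs by processing time (SPT order): [1, 3, 3, 12, 13, 14, 15]
Compute completion times sequentially:
  Job 1: processing = 1, completes at 1
  Job 2: processing = 3, completes at 4
  Job 3: processing = 3, completes at 7
  Job 4: processing = 12, completes at 19
  Job 5: processing = 13, completes at 32
  Job 6: processing = 14, completes at 46
  Job 7: processing = 15, completes at 61
Sum of completion times = 170
Average completion time = 170/7 = 24.2857

24.2857


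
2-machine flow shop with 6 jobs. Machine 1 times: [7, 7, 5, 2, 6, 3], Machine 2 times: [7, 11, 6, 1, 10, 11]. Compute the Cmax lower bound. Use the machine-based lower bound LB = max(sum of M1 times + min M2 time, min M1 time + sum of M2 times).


LB1 = sum(M1 times) + min(M2 times) = 30 + 1 = 31
LB2 = min(M1 times) + sum(M2 times) = 2 + 46 = 48
Lower bound = max(LB1, LB2) = max(31, 48) = 48

48


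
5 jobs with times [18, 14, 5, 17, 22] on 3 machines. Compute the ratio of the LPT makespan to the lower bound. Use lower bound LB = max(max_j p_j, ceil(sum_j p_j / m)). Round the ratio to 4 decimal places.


LPT order: [22, 18, 17, 14, 5]
Machine loads after assignment: [22, 23, 31]
LPT makespan = 31
Lower bound = max(max_job, ceil(total/3)) = max(22, 26) = 26
Ratio = 31 / 26 = 1.1923

1.1923


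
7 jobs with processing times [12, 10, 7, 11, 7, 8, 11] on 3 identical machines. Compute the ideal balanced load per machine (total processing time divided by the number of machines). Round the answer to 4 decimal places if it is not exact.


Total processing time = 12 + 10 + 7 + 11 + 7 + 8 + 11 = 66
Number of machines = 3
Ideal balanced load = 66 / 3 = 22.0

22.0


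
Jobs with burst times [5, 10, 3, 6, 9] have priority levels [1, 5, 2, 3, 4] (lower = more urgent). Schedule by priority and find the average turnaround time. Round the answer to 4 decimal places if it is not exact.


Sort by priority (ascending = highest first):
Order: [(1, 5), (2, 3), (3, 6), (4, 9), (5, 10)]
Completion times:
  Priority 1, burst=5, C=5
  Priority 2, burst=3, C=8
  Priority 3, burst=6, C=14
  Priority 4, burst=9, C=23
  Priority 5, burst=10, C=33
Average turnaround = 83/5 = 16.6

16.6


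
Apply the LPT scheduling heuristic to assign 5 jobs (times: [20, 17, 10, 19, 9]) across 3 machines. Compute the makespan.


Sort jobs in decreasing order (LPT): [20, 19, 17, 10, 9]
Assign each job to the least loaded machine:
  Machine 1: jobs [20], load = 20
  Machine 2: jobs [19, 9], load = 28
  Machine 3: jobs [17, 10], load = 27
Makespan = max load = 28

28


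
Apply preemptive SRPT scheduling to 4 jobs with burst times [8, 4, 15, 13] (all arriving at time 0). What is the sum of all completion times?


Since all jobs arrive at t=0, SRPT equals SPT ordering.
SPT order: [4, 8, 13, 15]
Completion times:
  Job 1: p=4, C=4
  Job 2: p=8, C=12
  Job 3: p=13, C=25
  Job 4: p=15, C=40
Total completion time = 4 + 12 + 25 + 40 = 81

81


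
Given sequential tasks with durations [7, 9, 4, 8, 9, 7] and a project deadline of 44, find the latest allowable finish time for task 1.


LF(activity 1) = deadline - sum of successor durations
Successors: activities 2 through 6 with durations [9, 4, 8, 9, 7]
Sum of successor durations = 37
LF = 44 - 37 = 7

7


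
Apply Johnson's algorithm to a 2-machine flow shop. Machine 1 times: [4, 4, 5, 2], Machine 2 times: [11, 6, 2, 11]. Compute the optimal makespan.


Apply Johnson's rule:
  Group 1 (a <= b): [(4, 2, 11), (1, 4, 11), (2, 4, 6)]
  Group 2 (a > b): [(3, 5, 2)]
Optimal job order: [4, 1, 2, 3]
Schedule:
  Job 4: M1 done at 2, M2 done at 13
  Job 1: M1 done at 6, M2 done at 24
  Job 2: M1 done at 10, M2 done at 30
  Job 3: M1 done at 15, M2 done at 32
Makespan = 32

32


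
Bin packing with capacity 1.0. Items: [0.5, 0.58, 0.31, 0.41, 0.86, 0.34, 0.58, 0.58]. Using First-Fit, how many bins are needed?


Place items sequentially using First-Fit:
  Item 0.5 -> new Bin 1
  Item 0.58 -> new Bin 2
  Item 0.31 -> Bin 1 (now 0.81)
  Item 0.41 -> Bin 2 (now 0.99)
  Item 0.86 -> new Bin 3
  Item 0.34 -> new Bin 4
  Item 0.58 -> Bin 4 (now 0.92)
  Item 0.58 -> new Bin 5
Total bins used = 5

5


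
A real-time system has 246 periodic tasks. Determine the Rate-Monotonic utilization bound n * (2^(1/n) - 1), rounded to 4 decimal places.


Compute 2^(1/246) = 1.0028216448
Subtract 1: 1.0028216448 - 1 = 0.0028216448
Multiply by n: 246 * 0.0028216448 = 0.6941246208
Round to 4 dp: 0.6941

0.6941


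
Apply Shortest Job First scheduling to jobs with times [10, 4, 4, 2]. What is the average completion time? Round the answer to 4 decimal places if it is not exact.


SJF order (ascending): [2, 4, 4, 10]
Completion times:
  Job 1: burst=2, C=2
  Job 2: burst=4, C=6
  Job 3: burst=4, C=10
  Job 4: burst=10, C=20
Average completion = 38/4 = 9.5

9.5


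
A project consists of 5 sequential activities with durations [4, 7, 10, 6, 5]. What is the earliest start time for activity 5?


Activity 5 starts after activities 1 through 4 complete.
Predecessor durations: [4, 7, 10, 6]
ES = 4 + 7 + 10 + 6 = 27

27


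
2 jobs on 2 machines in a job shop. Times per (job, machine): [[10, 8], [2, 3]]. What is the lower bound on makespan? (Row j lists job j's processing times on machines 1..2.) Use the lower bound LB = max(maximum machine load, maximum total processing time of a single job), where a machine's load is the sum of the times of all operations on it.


Machine loads:
  Machine 1: 10 + 2 = 12
  Machine 2: 8 + 3 = 11
Max machine load = 12
Job totals:
  Job 1: 18
  Job 2: 5
Max job total = 18
Lower bound = max(12, 18) = 18

18


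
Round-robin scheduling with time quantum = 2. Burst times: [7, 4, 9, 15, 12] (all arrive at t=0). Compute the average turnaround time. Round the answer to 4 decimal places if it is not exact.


Time quantum = 2
Execution trace:
  J1 runs 2 units, time = 2
  J2 runs 2 units, time = 4
  J3 runs 2 units, time = 6
  J4 runs 2 units, time = 8
  J5 runs 2 units, time = 10
  J1 runs 2 units, time = 12
  J2 runs 2 units, time = 14
  J3 runs 2 units, time = 16
  J4 runs 2 units, time = 18
  J5 runs 2 units, time = 20
  J1 runs 2 units, time = 22
  J3 runs 2 units, time = 24
  J4 runs 2 units, time = 26
  J5 runs 2 units, time = 28
  J1 runs 1 units, time = 29
  J3 runs 2 units, time = 31
  J4 runs 2 units, time = 33
  J5 runs 2 units, time = 35
  J3 runs 1 units, time = 36
  J4 runs 2 units, time = 38
  J5 runs 2 units, time = 40
  J4 runs 2 units, time = 42
  J5 runs 2 units, time = 44
  J4 runs 2 units, time = 46
  J4 runs 1 units, time = 47
Finish times: [29, 14, 36, 47, 44]
Average turnaround = 170/5 = 34.0

34.0


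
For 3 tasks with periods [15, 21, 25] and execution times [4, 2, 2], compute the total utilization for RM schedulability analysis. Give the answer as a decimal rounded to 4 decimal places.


Compute individual utilizations (exact fractions):
  Task 1: C/T = 4/15 (approx. 0.2667)
  Task 2: C/T = 2/21 (approx. 0.0952)
  Task 3: C/T = 2/25 (approx. 0.08)
Total utilization U = 4/15 + 2/21 + 2/25 = 232/525
Rounded to 4 decimal places: U = 0.4419
RM (Liu & Layland) bound for 3 tasks = 0.779763; compare with U = 232/525 (approx. 0.441905)
U <= bound, so schedulable by RM sufficient condition.

0.4419


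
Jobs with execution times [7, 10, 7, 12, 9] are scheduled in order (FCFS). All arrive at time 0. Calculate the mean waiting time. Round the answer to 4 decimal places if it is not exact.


FCFS order (as given): [7, 10, 7, 12, 9]
Waiting times:
  Job 1: wait = 0
  Job 2: wait = 7
  Job 3: wait = 17
  Job 4: wait = 24
  Job 5: wait = 36
Sum of waiting times = 84
Average waiting time = 84/5 = 16.8

16.8


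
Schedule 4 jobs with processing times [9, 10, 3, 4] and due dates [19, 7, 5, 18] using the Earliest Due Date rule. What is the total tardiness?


Sort by due date (EDD order): [(3, 5), (10, 7), (4, 18), (9, 19)]
Compute completion times and tardiness:
  Job 1: p=3, d=5, C=3, tardiness=max(0,3-5)=0
  Job 2: p=10, d=7, C=13, tardiness=max(0,13-7)=6
  Job 3: p=4, d=18, C=17, tardiness=max(0,17-18)=0
  Job 4: p=9, d=19, C=26, tardiness=max(0,26-19)=7
Total tardiness = 13

13


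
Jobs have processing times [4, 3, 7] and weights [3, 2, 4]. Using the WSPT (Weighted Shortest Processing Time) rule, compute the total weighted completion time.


Compute p/w ratios and sort ascending (WSPT): [(4, 3), (3, 2), (7, 4)]
Compute weighted completion times:
  Job (p=4,w=3): C=4, w*C=3*4=12
  Job (p=3,w=2): C=7, w*C=2*7=14
  Job (p=7,w=4): C=14, w*C=4*14=56
Total weighted completion time = 82

82


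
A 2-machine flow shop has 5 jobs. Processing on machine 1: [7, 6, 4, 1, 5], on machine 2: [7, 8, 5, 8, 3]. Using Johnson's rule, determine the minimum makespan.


Apply Johnson's rule:
  Group 1 (a <= b): [(4, 1, 8), (3, 4, 5), (2, 6, 8), (1, 7, 7)]
  Group 2 (a > b): [(5, 5, 3)]
Optimal job order: [4, 3, 2, 1, 5]
Schedule:
  Job 4: M1 done at 1, M2 done at 9
  Job 3: M1 done at 5, M2 done at 14
  Job 2: M1 done at 11, M2 done at 22
  Job 1: M1 done at 18, M2 done at 29
  Job 5: M1 done at 23, M2 done at 32
Makespan = 32

32


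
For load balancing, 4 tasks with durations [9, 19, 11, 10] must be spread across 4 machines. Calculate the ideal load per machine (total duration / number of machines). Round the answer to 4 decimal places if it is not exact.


Total processing time = 9 + 19 + 11 + 10 = 49
Number of machines = 4
Ideal balanced load = 49 / 4 = 12.25

12.25


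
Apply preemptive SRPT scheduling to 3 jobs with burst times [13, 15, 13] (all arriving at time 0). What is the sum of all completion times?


Since all jobs arrive at t=0, SRPT equals SPT ordering.
SPT order: [13, 13, 15]
Completion times:
  Job 1: p=13, C=13
  Job 2: p=13, C=26
  Job 3: p=15, C=41
Total completion time = 13 + 26 + 41 = 80

80


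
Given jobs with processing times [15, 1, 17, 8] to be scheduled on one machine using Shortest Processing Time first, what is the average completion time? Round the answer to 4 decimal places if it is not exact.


Sort jobs by processing time (SPT order): [1, 8, 15, 17]
Compute completion times sequentially:
  Job 1: processing = 1, completes at 1
  Job 2: processing = 8, completes at 9
  Job 3: processing = 15, completes at 24
  Job 4: processing = 17, completes at 41
Sum of completion times = 75
Average completion time = 75/4 = 18.75

18.75


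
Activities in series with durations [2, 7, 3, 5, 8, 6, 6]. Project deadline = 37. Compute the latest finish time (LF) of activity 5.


LF(activity 5) = deadline - sum of successor durations
Successors: activities 6 through 7 with durations [6, 6]
Sum of successor durations = 12
LF = 37 - 12 = 25

25


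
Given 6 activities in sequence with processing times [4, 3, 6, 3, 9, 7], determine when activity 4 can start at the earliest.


Activity 4 starts after activities 1 through 3 complete.
Predecessor durations: [4, 3, 6]
ES = 4 + 3 + 6 = 13

13


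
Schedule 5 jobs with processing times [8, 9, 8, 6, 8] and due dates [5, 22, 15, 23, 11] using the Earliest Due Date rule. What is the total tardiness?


Sort by due date (EDD order): [(8, 5), (8, 11), (8, 15), (9, 22), (6, 23)]
Compute completion times and tardiness:
  Job 1: p=8, d=5, C=8, tardiness=max(0,8-5)=3
  Job 2: p=8, d=11, C=16, tardiness=max(0,16-11)=5
  Job 3: p=8, d=15, C=24, tardiness=max(0,24-15)=9
  Job 4: p=9, d=22, C=33, tardiness=max(0,33-22)=11
  Job 5: p=6, d=23, C=39, tardiness=max(0,39-23)=16
Total tardiness = 44

44


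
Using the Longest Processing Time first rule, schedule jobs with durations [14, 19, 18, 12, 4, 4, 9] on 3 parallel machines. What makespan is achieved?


Sort jobs in decreasing order (LPT): [19, 18, 14, 12, 9, 4, 4]
Assign each job to the least loaded machine:
  Machine 1: jobs [19, 4, 4], load = 27
  Machine 2: jobs [18, 9], load = 27
  Machine 3: jobs [14, 12], load = 26
Makespan = max load = 27

27


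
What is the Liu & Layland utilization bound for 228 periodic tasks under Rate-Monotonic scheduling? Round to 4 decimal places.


Compute 2^(1/228) = 1.0030447451
Subtract 1: 1.0030447451 - 1 = 0.0030447451
Multiply by n: 228 * 0.0030447451 = 0.6942018828
Round to 4 dp: 0.6942

0.6942


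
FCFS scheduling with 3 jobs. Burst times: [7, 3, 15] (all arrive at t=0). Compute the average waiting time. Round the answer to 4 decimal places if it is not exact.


FCFS order (as given): [7, 3, 15]
Waiting times:
  Job 1: wait = 0
  Job 2: wait = 7
  Job 3: wait = 10
Sum of waiting times = 17
Average waiting time = 17/3 = 5.6667

5.6667


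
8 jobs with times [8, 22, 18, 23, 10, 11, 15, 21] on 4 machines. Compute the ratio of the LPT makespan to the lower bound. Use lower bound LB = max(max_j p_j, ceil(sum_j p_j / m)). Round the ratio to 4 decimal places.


LPT order: [23, 22, 21, 18, 15, 11, 10, 8]
Machine loads after assignment: [31, 32, 32, 33]
LPT makespan = 33
Lower bound = max(max_job, ceil(total/4)) = max(23, 32) = 32
Ratio = 33 / 32 = 1.0313

1.0313


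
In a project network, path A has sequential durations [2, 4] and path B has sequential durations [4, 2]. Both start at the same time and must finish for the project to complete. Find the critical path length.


Path A total = 2 + 4 = 6
Path B total = 4 + 2 = 6
Critical path = longest path = max(6, 6) = 6

6


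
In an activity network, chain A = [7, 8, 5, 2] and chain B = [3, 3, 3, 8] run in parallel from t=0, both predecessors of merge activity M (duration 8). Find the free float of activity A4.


ES(A4) = sum of predecessors on chain A = 20
EF(A4) = ES + duration = 20 + 2 = 22
Successor of A4 is M. ES(M) = max(sum(A), sum(B)) = max(22, 17) = 22
Free float = ES(successor) - EF(current) = 22 - 22 = 0

0


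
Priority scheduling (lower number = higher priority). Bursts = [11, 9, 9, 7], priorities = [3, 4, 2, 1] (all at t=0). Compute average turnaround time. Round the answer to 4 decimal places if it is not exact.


Sort by priority (ascending = highest first):
Order: [(1, 7), (2, 9), (3, 11), (4, 9)]
Completion times:
  Priority 1, burst=7, C=7
  Priority 2, burst=9, C=16
  Priority 3, burst=11, C=27
  Priority 4, burst=9, C=36
Average turnaround = 86/4 = 21.5

21.5


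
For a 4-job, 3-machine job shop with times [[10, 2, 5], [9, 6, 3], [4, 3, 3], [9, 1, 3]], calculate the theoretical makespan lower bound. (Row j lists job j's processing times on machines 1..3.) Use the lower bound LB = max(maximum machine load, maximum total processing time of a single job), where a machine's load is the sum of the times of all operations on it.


Machine loads:
  Machine 1: 10 + 9 + 4 + 9 = 32
  Machine 2: 2 + 6 + 3 + 1 = 12
  Machine 3: 5 + 3 + 3 + 3 = 14
Max machine load = 32
Job totals:
  Job 1: 17
  Job 2: 18
  Job 3: 10
  Job 4: 13
Max job total = 18
Lower bound = max(32, 18) = 32

32


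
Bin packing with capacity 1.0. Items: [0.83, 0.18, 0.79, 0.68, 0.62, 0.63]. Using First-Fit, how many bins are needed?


Place items sequentially using First-Fit:
  Item 0.83 -> new Bin 1
  Item 0.18 -> new Bin 2
  Item 0.79 -> Bin 2 (now 0.97)
  Item 0.68 -> new Bin 3
  Item 0.62 -> new Bin 4
  Item 0.63 -> new Bin 5
Total bins used = 5

5


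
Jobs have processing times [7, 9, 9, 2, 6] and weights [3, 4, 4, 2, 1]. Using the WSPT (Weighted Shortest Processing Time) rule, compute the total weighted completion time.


Compute p/w ratios and sort ascending (WSPT): [(2, 2), (9, 4), (9, 4), (7, 3), (6, 1)]
Compute weighted completion times:
  Job (p=2,w=2): C=2, w*C=2*2=4
  Job (p=9,w=4): C=11, w*C=4*11=44
  Job (p=9,w=4): C=20, w*C=4*20=80
  Job (p=7,w=3): C=27, w*C=3*27=81
  Job (p=6,w=1): C=33, w*C=1*33=33
Total weighted completion time = 242

242


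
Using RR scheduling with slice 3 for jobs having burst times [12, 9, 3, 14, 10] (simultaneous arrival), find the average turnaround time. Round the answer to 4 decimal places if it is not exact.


Time quantum = 3
Execution trace:
  J1 runs 3 units, time = 3
  J2 runs 3 units, time = 6
  J3 runs 3 units, time = 9
  J4 runs 3 units, time = 12
  J5 runs 3 units, time = 15
  J1 runs 3 units, time = 18
  J2 runs 3 units, time = 21
  J4 runs 3 units, time = 24
  J5 runs 3 units, time = 27
  J1 runs 3 units, time = 30
  J2 runs 3 units, time = 33
  J4 runs 3 units, time = 36
  J5 runs 3 units, time = 39
  J1 runs 3 units, time = 42
  J4 runs 3 units, time = 45
  J5 runs 1 units, time = 46
  J4 runs 2 units, time = 48
Finish times: [42, 33, 9, 48, 46]
Average turnaround = 178/5 = 35.6

35.6


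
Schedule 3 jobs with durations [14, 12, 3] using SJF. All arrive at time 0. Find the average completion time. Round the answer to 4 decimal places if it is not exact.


SJF order (ascending): [3, 12, 14]
Completion times:
  Job 1: burst=3, C=3
  Job 2: burst=12, C=15
  Job 3: burst=14, C=29
Average completion = 47/3 = 15.6667

15.6667


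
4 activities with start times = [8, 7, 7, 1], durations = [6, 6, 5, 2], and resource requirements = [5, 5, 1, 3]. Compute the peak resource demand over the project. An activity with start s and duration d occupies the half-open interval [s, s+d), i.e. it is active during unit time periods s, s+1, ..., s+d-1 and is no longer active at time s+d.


Each activity i is active on [start_i, start_i + duration_i).
Compute total resource usage per time slot:
  t=0: active resources = [], total = 0
  t=1: active resources = [3], total = 3
  t=2: active resources = [3], total = 3
  t=3: active resources = [], total = 0
  t=4: active resources = [], total = 0
  t=5: active resources = [], total = 0
  t=6: active resources = [], total = 0
  t=7: active resources = [5, 1], total = 6
  t=8: active resources = [5, 5, 1], total = 11
  t=9: active resources = [5, 5, 1], total = 11
  t=10: active resources = [5, 5, 1], total = 11
  t=11: active resources = [5, 5, 1], total = 11
  t=12: active resources = [5, 5], total = 10
  t=13: active resources = [5], total = 5
Peak resource demand = 11

11


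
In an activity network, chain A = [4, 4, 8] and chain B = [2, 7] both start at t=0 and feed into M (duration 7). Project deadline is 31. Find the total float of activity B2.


Forward pass: ES(B2) = sum of predecessors on chain B = 2
EF = ES + duration = 2 + 7 = 9
Backward pass: LF(M) = deadline = 31; LS(M) = 31 - 7 = 24
LF(B2) = LS(M) - sum(successors on chain B) = 24 - 0 = 24
LS = LF - duration = 24 - 7 = 17
Total float = LS - ES = 17 - 2 = 15

15


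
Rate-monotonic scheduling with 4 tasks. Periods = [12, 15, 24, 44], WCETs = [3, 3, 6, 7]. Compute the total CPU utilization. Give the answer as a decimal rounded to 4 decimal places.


Compute individual utilizations (exact fractions):
  Task 1: C/T = 3/12 = 1/4 (approx. 0.25)
  Task 2: C/T = 3/15 = 1/5 (approx. 0.2)
  Task 3: C/T = 6/24 = 1/4 (approx. 0.25)
  Task 4: C/T = 7/44 (approx. 0.1591)
Total utilization U = 1/4 + 1/5 + 1/4 + 7/44 = 189/220
Rounded to 4 decimal places: U = 0.8591
RM (Liu & Layland) bound for 4 tasks = 0.756828; compare with U = 189/220 (approx. 0.859091)
bound < U <= 1, so the RM sufficient condition is not met (inconclusive; an exact test such as response-time analysis is needed).

0.8591


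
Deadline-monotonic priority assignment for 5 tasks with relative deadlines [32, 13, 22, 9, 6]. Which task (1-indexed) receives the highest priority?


Sort tasks by relative deadline (ascending):
  Task 5: deadline = 6
  Task 4: deadline = 9
  Task 2: deadline = 13
  Task 3: deadline = 22
  Task 1: deadline = 32
Priority order (highest first): [5, 4, 2, 3, 1]
Highest priority task = 5

5


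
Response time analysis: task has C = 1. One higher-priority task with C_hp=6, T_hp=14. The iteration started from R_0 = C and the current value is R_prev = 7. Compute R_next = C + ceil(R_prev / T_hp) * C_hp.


R_next = C + ceil(R_prev / T_hp) * C_hp
ceil(7 / 14) = ceil(0.5) = 1
Interference = 1 * 6 = 6
R_next = 1 + 6 = 7
R_next = R_prev, so the iteration has converged (response time = 7).

7


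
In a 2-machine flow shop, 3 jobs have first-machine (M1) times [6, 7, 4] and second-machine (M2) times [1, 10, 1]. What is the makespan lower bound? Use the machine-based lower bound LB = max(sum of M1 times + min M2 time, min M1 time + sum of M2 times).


LB1 = sum(M1 times) + min(M2 times) = 17 + 1 = 18
LB2 = min(M1 times) + sum(M2 times) = 4 + 12 = 16
Lower bound = max(LB1, LB2) = max(18, 16) = 18

18


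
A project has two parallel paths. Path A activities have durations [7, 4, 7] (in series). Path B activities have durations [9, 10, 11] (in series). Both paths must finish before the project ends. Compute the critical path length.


Path A total = 7 + 4 + 7 = 18
Path B total = 9 + 10 + 11 = 30
Critical path = longest path = max(18, 30) = 30

30


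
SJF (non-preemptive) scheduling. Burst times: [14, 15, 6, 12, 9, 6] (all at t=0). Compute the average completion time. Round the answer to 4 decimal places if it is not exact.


SJF order (ascending): [6, 6, 9, 12, 14, 15]
Completion times:
  Job 1: burst=6, C=6
  Job 2: burst=6, C=12
  Job 3: burst=9, C=21
  Job 4: burst=12, C=33
  Job 5: burst=14, C=47
  Job 6: burst=15, C=62
Average completion = 181/6 = 30.1667

30.1667


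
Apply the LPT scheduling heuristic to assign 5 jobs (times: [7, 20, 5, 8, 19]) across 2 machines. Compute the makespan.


Sort jobs in decreasing order (LPT): [20, 19, 8, 7, 5]
Assign each job to the least loaded machine:
  Machine 1: jobs [20, 7, 5], load = 32
  Machine 2: jobs [19, 8], load = 27
Makespan = max load = 32

32


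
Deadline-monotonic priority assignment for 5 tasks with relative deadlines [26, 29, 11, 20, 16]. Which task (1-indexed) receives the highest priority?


Sort tasks by relative deadline (ascending):
  Task 3: deadline = 11
  Task 5: deadline = 16
  Task 4: deadline = 20
  Task 1: deadline = 26
  Task 2: deadline = 29
Priority order (highest first): [3, 5, 4, 1, 2]
Highest priority task = 3

3


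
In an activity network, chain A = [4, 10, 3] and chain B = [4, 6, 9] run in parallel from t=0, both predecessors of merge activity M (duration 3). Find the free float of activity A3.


ES(A3) = sum of predecessors on chain A = 14
EF(A3) = ES + duration = 14 + 3 = 17
Successor of A3 is M. ES(M) = max(sum(A), sum(B)) = max(17, 19) = 19
Free float = ES(successor) - EF(current) = 19 - 17 = 2

2


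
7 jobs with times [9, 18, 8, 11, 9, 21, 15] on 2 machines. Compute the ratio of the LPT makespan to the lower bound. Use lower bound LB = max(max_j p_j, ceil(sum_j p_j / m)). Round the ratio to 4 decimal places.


LPT order: [21, 18, 15, 11, 9, 9, 8]
Machine loads after assignment: [49, 42]
LPT makespan = 49
Lower bound = max(max_job, ceil(total/2)) = max(21, 46) = 46
Ratio = 49 / 46 = 1.0652

1.0652


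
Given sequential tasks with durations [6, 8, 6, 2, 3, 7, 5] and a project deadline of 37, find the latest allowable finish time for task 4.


LF(activity 4) = deadline - sum of successor durations
Successors: activities 5 through 7 with durations [3, 7, 5]
Sum of successor durations = 15
LF = 37 - 15 = 22

22


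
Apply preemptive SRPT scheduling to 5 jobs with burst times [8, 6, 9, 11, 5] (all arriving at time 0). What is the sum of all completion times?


Since all jobs arrive at t=0, SRPT equals SPT ordering.
SPT order: [5, 6, 8, 9, 11]
Completion times:
  Job 1: p=5, C=5
  Job 2: p=6, C=11
  Job 3: p=8, C=19
  Job 4: p=9, C=28
  Job 5: p=11, C=39
Total completion time = 5 + 11 + 19 + 28 + 39 = 102

102


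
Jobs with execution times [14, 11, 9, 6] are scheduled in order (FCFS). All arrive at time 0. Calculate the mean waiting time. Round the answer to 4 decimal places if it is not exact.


FCFS order (as given): [14, 11, 9, 6]
Waiting times:
  Job 1: wait = 0
  Job 2: wait = 14
  Job 3: wait = 25
  Job 4: wait = 34
Sum of waiting times = 73
Average waiting time = 73/4 = 18.25

18.25


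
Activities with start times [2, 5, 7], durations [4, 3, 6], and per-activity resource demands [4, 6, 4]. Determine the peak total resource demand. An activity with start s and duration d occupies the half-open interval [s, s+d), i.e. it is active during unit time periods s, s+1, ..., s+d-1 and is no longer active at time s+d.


Each activity i is active on [start_i, start_i + duration_i).
Compute total resource usage per time slot:
  t=0: active resources = [], total = 0
  t=1: active resources = [], total = 0
  t=2: active resources = [4], total = 4
  t=3: active resources = [4], total = 4
  t=4: active resources = [4], total = 4
  t=5: active resources = [4, 6], total = 10
  t=6: active resources = [6], total = 6
  t=7: active resources = [6, 4], total = 10
  t=8: active resources = [4], total = 4
  t=9: active resources = [4], total = 4
  t=10: active resources = [4], total = 4
  t=11: active resources = [4], total = 4
  t=12: active resources = [4], total = 4
Peak resource demand = 10

10


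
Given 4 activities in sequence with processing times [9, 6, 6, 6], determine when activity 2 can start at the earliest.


Activity 2 starts after activities 1 through 1 complete.
Predecessor durations: [9]
ES = 9 = 9

9


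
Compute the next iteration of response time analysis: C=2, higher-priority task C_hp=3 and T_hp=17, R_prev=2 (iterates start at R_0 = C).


R_next = C + ceil(R_prev / T_hp) * C_hp
ceil(2 / 17) = ceil(0.1176) = 1
Interference = 1 * 3 = 3
R_next = 2 + 3 = 5

5


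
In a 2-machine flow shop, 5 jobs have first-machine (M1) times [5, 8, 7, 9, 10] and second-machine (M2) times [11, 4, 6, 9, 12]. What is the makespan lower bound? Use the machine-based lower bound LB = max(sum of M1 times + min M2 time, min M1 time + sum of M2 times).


LB1 = sum(M1 times) + min(M2 times) = 39 + 4 = 43
LB2 = min(M1 times) + sum(M2 times) = 5 + 42 = 47
Lower bound = max(LB1, LB2) = max(43, 47) = 47

47


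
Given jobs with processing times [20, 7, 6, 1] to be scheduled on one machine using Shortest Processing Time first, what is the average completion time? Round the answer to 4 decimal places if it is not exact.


Sort jobs by processing time (SPT order): [1, 6, 7, 20]
Compute completion times sequentially:
  Job 1: processing = 1, completes at 1
  Job 2: processing = 6, completes at 7
  Job 3: processing = 7, completes at 14
  Job 4: processing = 20, completes at 34
Sum of completion times = 56
Average completion time = 56/4 = 14.0

14.0


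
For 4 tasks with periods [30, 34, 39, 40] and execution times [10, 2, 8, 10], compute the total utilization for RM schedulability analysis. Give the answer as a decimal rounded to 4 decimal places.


Compute individual utilizations (exact fractions):
  Task 1: C/T = 10/30 = 1/3 (approx. 0.3333)
  Task 2: C/T = 2/34 = 1/17 (approx. 0.0588)
  Task 3: C/T = 8/39 (approx. 0.2051)
  Task 4: C/T = 10/40 = 1/4 (approx. 0.25)
Total utilization U = 1/3 + 1/17 + 8/39 + 1/4 = 749/884
Rounded to 4 decimal places: U = 0.8473
RM (Liu & Layland) bound for 4 tasks = 0.756828; compare with U = 749/884 (approx. 0.847285)
bound < U <= 1, so the RM sufficient condition is not met (inconclusive; an exact test such as response-time analysis is needed).

0.8473
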